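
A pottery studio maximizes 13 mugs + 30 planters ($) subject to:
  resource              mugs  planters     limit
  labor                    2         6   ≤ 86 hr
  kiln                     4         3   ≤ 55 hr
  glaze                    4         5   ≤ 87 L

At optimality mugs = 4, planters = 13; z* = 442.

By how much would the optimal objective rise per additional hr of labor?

4.5

At the optimum: labor uses 86 of 86 (binding); kiln uses 55 of 55 (binding); glaze uses 81 of 87 (slack = 6).
By complementary slackness, y = 0 for the non-binding constraint.
The binding rows give the dual system: 2·y_labor + 4·y_kiln = 13 and 6·y_labor + 3·y_kiln = 30.
→ y_labor = 4.5 and y_kiln = 1.
Shadow price of labor = 4.5.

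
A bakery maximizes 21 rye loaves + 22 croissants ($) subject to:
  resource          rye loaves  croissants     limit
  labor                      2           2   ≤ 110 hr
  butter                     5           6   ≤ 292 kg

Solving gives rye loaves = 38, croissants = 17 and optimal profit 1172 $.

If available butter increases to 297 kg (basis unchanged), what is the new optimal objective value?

Check each constraint at x*: labor 110/110 (tight); butter 292/292 (tight).
Dual feasibility on the basic columns requires 2·y_labor + 5·y_butter = 21, 2·y_labor + 6·y_butter = 22.
This yields shadow prices y_labor = 8, y_butter = 1.
Δz = y_butter·Δb = 1 × (5) = 5, so new z* = 1172 + 5 = 1177.

1177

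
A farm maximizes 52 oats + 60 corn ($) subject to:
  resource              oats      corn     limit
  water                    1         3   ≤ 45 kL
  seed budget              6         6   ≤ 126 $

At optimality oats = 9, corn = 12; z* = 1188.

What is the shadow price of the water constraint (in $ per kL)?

4

Check each constraint at x*: water 45/45 (tight); seed budget 126/126 (tight).
The binding rows give the dual system: 1·y_water + 6·y_seed budget = 52 and 3·y_water + 6·y_seed budget = 60.
This yields shadow prices y_water = 4, y_seed budget = 8.
Shadow price of water = 4.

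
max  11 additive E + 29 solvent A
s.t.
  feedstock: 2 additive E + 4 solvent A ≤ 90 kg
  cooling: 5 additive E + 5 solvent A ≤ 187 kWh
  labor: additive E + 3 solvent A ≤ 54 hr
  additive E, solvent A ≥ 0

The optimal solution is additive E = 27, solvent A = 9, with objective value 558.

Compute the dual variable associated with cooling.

0

Binding: feedstock and labor. Non-binding: cooling (7 unused).
Slack constraints have shadow price 0 (complementary slackness).
Dual feasibility on the basic columns requires 2·y_feedstock + 1·y_labor = 11, 4·y_feedstock + 3·y_labor = 29.
Solving: y_feedstock = 2, y_labor = 7.
Shadow price of cooling = 0.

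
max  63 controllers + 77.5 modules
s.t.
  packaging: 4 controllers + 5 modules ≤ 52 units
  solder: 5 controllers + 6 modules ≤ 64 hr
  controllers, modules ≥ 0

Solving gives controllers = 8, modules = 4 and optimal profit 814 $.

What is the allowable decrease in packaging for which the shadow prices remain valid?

0.8

Binding constraints: packaging, solder. The basis is B = [[4,5],[5,6]] with det -1.
Per unit decrease in packaging, x* moves by d = (6, -5).
The basis stays optimal until modules reaches 0; allowable decrease = 0.8 units.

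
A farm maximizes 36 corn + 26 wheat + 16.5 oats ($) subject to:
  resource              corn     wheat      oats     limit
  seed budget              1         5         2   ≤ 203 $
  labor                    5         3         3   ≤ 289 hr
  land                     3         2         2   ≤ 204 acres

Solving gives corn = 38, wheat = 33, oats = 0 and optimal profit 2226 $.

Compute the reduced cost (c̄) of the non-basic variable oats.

Check each constraint at x*: seed budget 203/203 (tight); labor 289/289 (tight); land 180/204 (slack 24).
By complementary slackness, y = 0 for the non-binding constraint.
Dual feasibility on the basic columns requires 1·y_seed budget + 5·y_labor = 36, 5·y_seed budget + 3·y_labor = 26.
This yields shadow prices y_seed budget = 1, y_labor = 7.
Reduced cost of oats: c₃ − yᵀa₃ = 16.5 − (1·2 + 7·3) = 16.5 − 23 = -6.5.

-6.5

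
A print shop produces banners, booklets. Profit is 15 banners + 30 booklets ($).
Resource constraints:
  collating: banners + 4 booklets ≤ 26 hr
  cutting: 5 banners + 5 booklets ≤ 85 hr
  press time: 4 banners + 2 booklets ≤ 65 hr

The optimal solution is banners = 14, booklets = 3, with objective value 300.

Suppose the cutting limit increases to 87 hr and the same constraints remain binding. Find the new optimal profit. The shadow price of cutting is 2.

Δb = 2, so new z* = 300 + (2)·(2) = 300 + 4 = 304.

304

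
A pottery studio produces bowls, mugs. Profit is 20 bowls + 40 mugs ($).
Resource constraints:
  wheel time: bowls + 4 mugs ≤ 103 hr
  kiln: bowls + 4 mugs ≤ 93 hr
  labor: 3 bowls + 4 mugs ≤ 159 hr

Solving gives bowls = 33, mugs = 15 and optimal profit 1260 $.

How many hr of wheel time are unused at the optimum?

10

wheel time used = 1·33 + 4·15 = 93; slack = 103 − 93 = 10.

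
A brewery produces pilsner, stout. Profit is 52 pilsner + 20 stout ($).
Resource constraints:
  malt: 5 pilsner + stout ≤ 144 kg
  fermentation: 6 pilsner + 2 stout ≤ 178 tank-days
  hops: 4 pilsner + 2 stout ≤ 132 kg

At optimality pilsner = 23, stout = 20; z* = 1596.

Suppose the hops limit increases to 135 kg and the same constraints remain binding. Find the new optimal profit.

1608

Binding: fermentation and hops. Non-binding: malt (9 unused).
Since malt is not tight, its dual is 0.
The binding rows give the dual system: 6·y_fermentation + 4·y_hops = 52 and 2·y_fermentation + 2·y_hops = 20.
This yields shadow prices y_fermentation = 6, y_hops = 4.
Δz = y_hops·Δb = 4 × (3) = 12, so new z* = 1596 + 12 = 1608.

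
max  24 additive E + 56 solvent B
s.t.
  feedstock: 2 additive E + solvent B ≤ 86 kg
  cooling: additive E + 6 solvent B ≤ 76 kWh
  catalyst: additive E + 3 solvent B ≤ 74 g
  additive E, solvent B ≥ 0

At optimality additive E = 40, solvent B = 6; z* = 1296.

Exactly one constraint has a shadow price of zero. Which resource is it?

feedstock: 86/86 (binding)
cooling: 76/76 (binding)
catalyst: 58/74 (slack 16)
By complementary slackness, a constraint with positive slack has shadow price 0 → catalyst.

catalyst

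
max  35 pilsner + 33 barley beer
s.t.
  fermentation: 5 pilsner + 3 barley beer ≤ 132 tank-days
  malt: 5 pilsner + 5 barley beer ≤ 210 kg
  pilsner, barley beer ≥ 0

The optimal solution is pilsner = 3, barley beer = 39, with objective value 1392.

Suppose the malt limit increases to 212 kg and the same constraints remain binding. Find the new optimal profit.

Check each constraint at x*: fermentation 132/132 (tight); malt 210/210 (tight).
The binding rows give the dual system: 5·y_fermentation + 5·y_malt = 35 and 3·y_fermentation + 5·y_malt = 33.
This yields shadow prices y_fermentation = 1, y_malt = 6.
Δz = y_malt·Δb = 6 × (2) = 12, so new z* = 1392 + 12 = 1404.

1404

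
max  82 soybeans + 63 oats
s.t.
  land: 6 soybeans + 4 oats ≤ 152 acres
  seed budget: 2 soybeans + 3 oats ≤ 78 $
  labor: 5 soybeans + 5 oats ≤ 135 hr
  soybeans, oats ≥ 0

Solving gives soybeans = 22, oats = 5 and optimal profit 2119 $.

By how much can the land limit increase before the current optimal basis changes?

Binding constraints: land, labor. The basis is B = [[6,4],[5,5]] with det 10.
Per unit increase in land, x* moves by d = (0.5, -0.5).
The basis stays optimal until oats reaches 0; allowable increase = 10 acres.

10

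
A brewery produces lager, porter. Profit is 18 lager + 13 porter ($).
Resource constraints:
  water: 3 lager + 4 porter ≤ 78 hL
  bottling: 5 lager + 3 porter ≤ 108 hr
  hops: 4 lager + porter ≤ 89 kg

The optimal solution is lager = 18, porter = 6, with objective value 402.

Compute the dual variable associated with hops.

0

Check each constraint at x*: water 78/78 (tight); bottling 108/108 (tight); hops 78/89 (slack 11).
Slack constraints have shadow price 0 (complementary slackness).
The binding rows give the dual system: 3·y_water + 5·y_bottling = 18 and 4·y_water + 3·y_bottling = 13.
Solving: y_water = 1, y_bottling = 3.
Shadow price of hops = 0.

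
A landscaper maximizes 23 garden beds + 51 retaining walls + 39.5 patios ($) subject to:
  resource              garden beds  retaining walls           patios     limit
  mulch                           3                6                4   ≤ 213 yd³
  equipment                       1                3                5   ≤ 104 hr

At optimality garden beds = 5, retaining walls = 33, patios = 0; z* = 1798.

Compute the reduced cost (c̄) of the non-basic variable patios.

Both mulch and equipment are binding at x*.
Dual feasibility on the basic columns requires 3·y_mulch + 1·y_equipment = 23, 6·y_mulch + 3·y_equipment = 51.
Solving: y_mulch = 6, y_equipment = 5.
Reduced cost of patios: c₃ − yᵀa₃ = 39.5 − (6·4 + 5·5) = 39.5 − 49 = -9.5.

-9.5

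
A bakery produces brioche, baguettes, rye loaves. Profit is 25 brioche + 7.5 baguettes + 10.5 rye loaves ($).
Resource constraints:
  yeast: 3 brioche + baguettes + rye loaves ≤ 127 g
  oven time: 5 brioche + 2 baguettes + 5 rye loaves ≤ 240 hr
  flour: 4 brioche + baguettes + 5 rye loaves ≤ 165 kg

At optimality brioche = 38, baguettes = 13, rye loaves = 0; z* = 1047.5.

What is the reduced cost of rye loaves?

-7

At the optimum: yeast uses 127 of 127 (binding); oven time uses 216 of 240 (slack = 24); flour uses 165 of 165 (binding).
Since oven time is not tight, its dual is 0.
From A_Bᵀ y = c: 3·y_yeast + 4·y_flour = 25; 1·y_yeast + 1·y_flour = 7.5.
This yields shadow prices y_yeast = 5, y_flour = 2.5.
Reduced cost of rye loaves: c₃ − yᵀa₃ = 10.5 − (5·1 + 2.5·5) = 10.5 − 17.5 = -7.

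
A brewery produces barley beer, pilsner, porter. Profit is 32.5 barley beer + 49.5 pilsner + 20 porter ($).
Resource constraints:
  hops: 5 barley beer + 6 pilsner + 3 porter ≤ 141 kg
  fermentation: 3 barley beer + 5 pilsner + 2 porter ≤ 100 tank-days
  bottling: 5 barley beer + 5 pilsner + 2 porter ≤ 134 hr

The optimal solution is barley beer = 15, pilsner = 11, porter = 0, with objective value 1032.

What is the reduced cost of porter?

-1

At the optimum: hops uses 141 of 141 (binding); fermentation uses 100 of 100 (binding); bottling uses 130 of 134 (slack = 4).
Slack constraints have shadow price 0 (complementary slackness).
From A_Bᵀ y = c: 5·y_hops + 3·y_fermentation = 32.5; 6·y_hops + 5·y_fermentation = 49.5.
This yields shadow prices y_hops = 2, y_fermentation = 7.5.
Reduced cost of porter: c₃ − yᵀa₃ = 20 − (2·3 + 7.5·2) = 20 − 21 = -1.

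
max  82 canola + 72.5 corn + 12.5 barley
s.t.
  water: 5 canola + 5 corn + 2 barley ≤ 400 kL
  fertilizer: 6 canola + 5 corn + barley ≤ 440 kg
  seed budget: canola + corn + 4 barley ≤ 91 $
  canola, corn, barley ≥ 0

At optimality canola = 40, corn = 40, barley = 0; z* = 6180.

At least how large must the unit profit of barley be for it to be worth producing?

19.5

Binding: water and fertilizer. Non-binding: seed budget (11 unused).
By complementary slackness, y = 0 for the non-binding constraint.
Dual feasibility on the basic columns requires 5·y_water + 6·y_fertilizer = 82, 5·y_water + 5·y_fertilizer = 72.5.
→ y_water = 5 and y_fertilizer = 9.5.
barley enters the basis when its profit ≥ yᵀa₃ = 5·2 + 9.5·1 = 19.5.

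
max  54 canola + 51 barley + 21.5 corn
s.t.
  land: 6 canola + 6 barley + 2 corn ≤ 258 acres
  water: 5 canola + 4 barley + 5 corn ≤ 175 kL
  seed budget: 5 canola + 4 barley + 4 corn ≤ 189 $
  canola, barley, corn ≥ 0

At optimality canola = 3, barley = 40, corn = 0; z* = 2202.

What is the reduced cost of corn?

At the optimum: land uses 258 of 258 (binding); water uses 175 of 175 (binding); seed budget uses 175 of 189 (slack = 14).
Since seed budget is not tight, its dual is 0.
From A_Bᵀ y = c: 6·y_land + 5·y_water = 54; 6·y_land + 4·y_water = 51.
→ y_land = 6.5 and y_water = 3.
Reduced cost of corn: c₃ − yᵀa₃ = 21.5 − (6.5·2 + 3·5) = 21.5 − 28 = -6.5.

-6.5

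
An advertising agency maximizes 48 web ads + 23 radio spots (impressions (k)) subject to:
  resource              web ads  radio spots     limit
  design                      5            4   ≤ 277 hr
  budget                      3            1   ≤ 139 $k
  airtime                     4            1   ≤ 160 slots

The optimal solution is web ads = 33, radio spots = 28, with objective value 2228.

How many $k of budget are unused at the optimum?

budget used = 3·33 + 1·28 = 127; slack = 139 − 127 = 12.

12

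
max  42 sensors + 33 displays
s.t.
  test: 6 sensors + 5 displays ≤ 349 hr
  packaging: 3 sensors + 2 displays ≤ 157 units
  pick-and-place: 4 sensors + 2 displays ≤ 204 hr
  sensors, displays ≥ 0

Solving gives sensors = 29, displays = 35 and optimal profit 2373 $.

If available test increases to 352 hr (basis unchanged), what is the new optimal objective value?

Check each constraint at x*: test 349/349 (tight); packaging 157/157 (tight); pick-and-place 186/204 (slack 18).
Since pick-and-place is not tight, its dual is 0.
From A_Bᵀ y = c: 6·y_test + 3·y_packaging = 42; 5·y_test + 2·y_packaging = 33.
→ y_test = 5 and y_packaging = 4.
Δz = y_test·Δb = 5 × (3) = 15, so new z* = 2373 + 15 = 2388.

2388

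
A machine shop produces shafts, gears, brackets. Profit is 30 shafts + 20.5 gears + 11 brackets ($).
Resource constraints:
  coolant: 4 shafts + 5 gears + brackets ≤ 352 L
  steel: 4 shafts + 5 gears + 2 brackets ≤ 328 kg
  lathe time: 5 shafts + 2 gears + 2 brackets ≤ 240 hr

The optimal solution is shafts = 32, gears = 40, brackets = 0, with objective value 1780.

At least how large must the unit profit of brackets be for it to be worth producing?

13

Check each constraint at x*: coolant 328/352 (slack 24); steel 328/328 (tight); lathe time 240/240 (tight).
By complementary slackness, y = 0 for the non-binding constraint.
The binding rows give the dual system: 4·y_steel + 5·y_lathe time = 30 and 5·y_steel + 2·y_lathe time = 20.5.
Solving: y_steel = 2.5, y_lathe time = 4.
brackets enters the basis when its profit ≥ yᵀa₃ = 2.5·2 + 4·2 = 13.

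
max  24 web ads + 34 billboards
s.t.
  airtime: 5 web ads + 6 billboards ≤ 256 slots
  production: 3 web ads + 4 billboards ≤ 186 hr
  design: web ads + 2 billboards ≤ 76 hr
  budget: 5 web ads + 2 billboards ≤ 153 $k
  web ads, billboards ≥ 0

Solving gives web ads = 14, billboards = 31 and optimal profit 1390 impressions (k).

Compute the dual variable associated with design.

6.5

Binding: airtime and design. Non-binding: production (20 unused), budget (21 unused).
By complementary slackness, y = 0 for the non-binding constraints.
The binding rows give the dual system: 5·y_airtime + 1·y_design = 24 and 6·y_airtime + 2·y_design = 34.
This yields shadow prices y_airtime = 3.5, y_design = 6.5.
Shadow price of design = 6.5.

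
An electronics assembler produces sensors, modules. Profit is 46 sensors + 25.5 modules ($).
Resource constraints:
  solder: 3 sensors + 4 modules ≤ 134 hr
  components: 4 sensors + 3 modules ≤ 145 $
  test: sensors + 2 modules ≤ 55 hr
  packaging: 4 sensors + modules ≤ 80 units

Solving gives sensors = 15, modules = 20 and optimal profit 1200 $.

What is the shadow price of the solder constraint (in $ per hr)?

Check each constraint at x*: solder 125/134 (slack 9); components 120/145 (slack 25); test 55/55 (tight); packaging 80/80 (tight).
Slack constraints have shadow price 0 (complementary slackness).
From A_Bᵀ y = c: 1·y_test + 4·y_packaging = 46; 2·y_test + 1·y_packaging = 25.5.
→ y_test = 8 and y_packaging = 9.5.
Shadow price of solder = 0.

0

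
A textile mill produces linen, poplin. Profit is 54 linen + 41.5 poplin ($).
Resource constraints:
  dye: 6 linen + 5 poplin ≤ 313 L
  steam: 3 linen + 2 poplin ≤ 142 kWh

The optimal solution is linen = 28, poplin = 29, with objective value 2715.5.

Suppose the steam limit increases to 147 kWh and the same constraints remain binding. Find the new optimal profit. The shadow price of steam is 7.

Δb = 5, so new z* = 2715.5 + (7)·(5) = 2715.5 + 35 = 2750.5.

2750.5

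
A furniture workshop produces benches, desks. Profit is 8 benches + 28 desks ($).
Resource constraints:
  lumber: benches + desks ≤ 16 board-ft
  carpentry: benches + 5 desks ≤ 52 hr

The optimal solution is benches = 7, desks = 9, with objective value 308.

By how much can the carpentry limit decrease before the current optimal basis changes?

36

Binding constraints: lumber, carpentry. The basis is B = [[1,1],[1,5]] with det 4.
Per unit decrease in carpentry, x* moves by d = (0.25, -0.25).
The basis stays optimal until desks reaches 0; allowable decrease = 36 hr.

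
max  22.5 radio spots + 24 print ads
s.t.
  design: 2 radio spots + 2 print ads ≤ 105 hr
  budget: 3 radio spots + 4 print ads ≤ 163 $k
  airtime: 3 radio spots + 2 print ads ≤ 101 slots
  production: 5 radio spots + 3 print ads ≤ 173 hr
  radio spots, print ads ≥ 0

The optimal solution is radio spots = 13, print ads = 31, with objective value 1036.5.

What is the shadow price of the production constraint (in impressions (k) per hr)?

0

Check each constraint at x*: design 88/105 (slack 17); budget 163/163 (tight); airtime 101/101 (tight); production 158/173 (slack 15).
Slack constraints have shadow price 0 (complementary slackness).
Dual feasibility on the basic columns requires 3·y_budget + 3·y_airtime = 22.5, 4·y_budget + 2·y_airtime = 24.
→ y_budget = 4.5 and y_airtime = 3.
Shadow price of production = 0.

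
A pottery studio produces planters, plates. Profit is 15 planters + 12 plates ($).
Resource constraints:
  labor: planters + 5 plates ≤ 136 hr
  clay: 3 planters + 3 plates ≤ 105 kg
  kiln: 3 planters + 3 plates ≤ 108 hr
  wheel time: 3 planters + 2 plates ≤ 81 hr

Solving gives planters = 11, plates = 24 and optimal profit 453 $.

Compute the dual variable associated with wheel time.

3

At the optimum: labor uses 131 of 136 (slack = 5); clay uses 105 of 105 (binding); kiln uses 105 of 108 (slack = 3); wheel time uses 81 of 81 (binding).
By complementary slackness, y = 0 for the non-binding constraints.
Dual feasibility on the basic columns requires 3·y_clay + 3·y_wheel time = 15, 3·y_clay + 2·y_wheel time = 12.
→ y_clay = 2 and y_wheel time = 3.
Shadow price of wheel time = 3.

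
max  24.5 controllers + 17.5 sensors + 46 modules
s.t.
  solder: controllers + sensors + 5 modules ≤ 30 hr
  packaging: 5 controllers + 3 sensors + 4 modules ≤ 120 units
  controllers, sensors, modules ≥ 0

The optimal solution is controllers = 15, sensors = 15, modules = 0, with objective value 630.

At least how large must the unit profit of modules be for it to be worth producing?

49

Check each constraint at x*: solder 30/30 (tight); packaging 120/120 (tight).
The binding rows give the dual system: 1·y_solder + 5·y_packaging = 24.5 and 1·y_solder + 3·y_packaging = 17.5.
→ y_solder = 7 and y_packaging = 3.5.
modules enters the basis when its profit ≥ yᵀa₃ = 7·5 + 3.5·4 = 49.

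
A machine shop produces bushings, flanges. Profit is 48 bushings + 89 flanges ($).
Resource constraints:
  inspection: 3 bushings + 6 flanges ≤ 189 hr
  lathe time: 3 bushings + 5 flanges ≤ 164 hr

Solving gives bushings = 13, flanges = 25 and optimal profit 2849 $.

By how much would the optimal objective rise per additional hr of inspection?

9

At the optimum: inspection uses 189 of 189 (binding); lathe time uses 164 of 164 (binding).
The binding rows give the dual system: 3·y_inspection + 3·y_lathe time = 48 and 6·y_inspection + 5·y_lathe time = 89.
This yields shadow prices y_inspection = 9, y_lathe time = 7.
Shadow price of inspection = 9.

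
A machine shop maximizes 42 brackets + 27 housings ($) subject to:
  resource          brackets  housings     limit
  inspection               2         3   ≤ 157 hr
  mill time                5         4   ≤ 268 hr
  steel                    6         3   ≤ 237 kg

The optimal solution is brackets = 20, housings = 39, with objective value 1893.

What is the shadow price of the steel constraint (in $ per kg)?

6

Binding: inspection and steel. Non-binding: mill time (12 unused).
By complementary slackness, y = 0 for the non-binding constraint.
Dual feasibility on the basic columns requires 2·y_inspection + 6·y_steel = 42, 3·y_inspection + 3·y_steel = 27.
→ y_inspection = 3 and y_steel = 6.
Shadow price of steel = 6.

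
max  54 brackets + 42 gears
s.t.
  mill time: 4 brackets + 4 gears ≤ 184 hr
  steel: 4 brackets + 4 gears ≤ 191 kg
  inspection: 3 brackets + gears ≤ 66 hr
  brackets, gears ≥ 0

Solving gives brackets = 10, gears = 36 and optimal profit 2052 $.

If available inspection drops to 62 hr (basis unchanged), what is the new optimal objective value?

At the optimum: mill time uses 184 of 184 (binding); steel uses 184 of 191 (slack = 7); inspection uses 66 of 66 (binding).
Since steel is not tight, its dual is 0.
From A_Bᵀ y = c: 4·y_mill time + 3·y_inspection = 54; 4·y_mill time + 1·y_inspection = 42.
This yields shadow prices y_mill time = 9, y_inspection = 6.
Δz = y_inspection·Δb = 6 × (-4) = -24, so new z* = 2052 − 24 = 2028.

2028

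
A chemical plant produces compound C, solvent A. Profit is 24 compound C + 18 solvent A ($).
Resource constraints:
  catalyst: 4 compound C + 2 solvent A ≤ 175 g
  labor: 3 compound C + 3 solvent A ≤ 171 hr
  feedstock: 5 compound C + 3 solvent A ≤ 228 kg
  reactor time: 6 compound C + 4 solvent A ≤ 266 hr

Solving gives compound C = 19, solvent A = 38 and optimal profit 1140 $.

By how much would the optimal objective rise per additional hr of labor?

At the optimum: catalyst uses 152 of 175 (slack = 23); labor uses 171 of 171 (binding); feedstock uses 209 of 228 (slack = 19); reactor time uses 266 of 266 (binding).
Since catalyst, feedstock are not tight, their duals are 0.
Dual feasibility on the basic columns requires 3·y_labor + 6·y_reactor time = 24, 3·y_labor + 4·y_reactor time = 18.
This yields shadow prices y_labor = 2, y_reactor time = 3.
Shadow price of labor = 2.

2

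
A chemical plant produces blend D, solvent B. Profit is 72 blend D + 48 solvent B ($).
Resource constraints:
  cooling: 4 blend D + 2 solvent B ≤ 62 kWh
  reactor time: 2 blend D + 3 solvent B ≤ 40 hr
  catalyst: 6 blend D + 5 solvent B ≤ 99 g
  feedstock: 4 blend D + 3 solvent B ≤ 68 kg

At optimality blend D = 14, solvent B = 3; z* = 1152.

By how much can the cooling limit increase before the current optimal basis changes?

4

Binding constraints: cooling, catalyst. The basis is B = [[4,2],[6,5]] with det 8.
Per unit increase in cooling, x* moves by d = (0.625, -0.75).
The basis stays optimal until solvent B reaches 0; allowable increase = 4 kWh.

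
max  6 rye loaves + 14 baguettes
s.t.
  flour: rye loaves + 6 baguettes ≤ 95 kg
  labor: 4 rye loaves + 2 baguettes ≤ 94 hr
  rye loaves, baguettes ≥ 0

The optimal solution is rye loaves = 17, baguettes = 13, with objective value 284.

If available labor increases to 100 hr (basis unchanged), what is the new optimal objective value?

290

Check each constraint at x*: flour 95/95 (tight); labor 94/94 (tight).
The binding rows give the dual system: 1·y_flour + 4·y_labor = 6 and 6·y_flour + 2·y_labor = 14.
→ y_flour = 2 and y_labor = 1.
Δz = y_labor·Δb = 1 × (6) = 6, so new z* = 284 + 6 = 290.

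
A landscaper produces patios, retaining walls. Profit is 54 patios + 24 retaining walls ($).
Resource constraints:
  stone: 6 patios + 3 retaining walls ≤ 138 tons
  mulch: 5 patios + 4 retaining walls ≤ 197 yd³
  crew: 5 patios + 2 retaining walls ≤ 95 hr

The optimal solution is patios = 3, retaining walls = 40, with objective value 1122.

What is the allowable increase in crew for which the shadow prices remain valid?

20

Binding constraints: stone, crew. The basis is B = [[6,3],[5,2]] with det -3.
Per unit increase in crew, x* moves by d = (1, -2).
The basis stays optimal until retaining walls reaches 0; allowable increase = 20 hr.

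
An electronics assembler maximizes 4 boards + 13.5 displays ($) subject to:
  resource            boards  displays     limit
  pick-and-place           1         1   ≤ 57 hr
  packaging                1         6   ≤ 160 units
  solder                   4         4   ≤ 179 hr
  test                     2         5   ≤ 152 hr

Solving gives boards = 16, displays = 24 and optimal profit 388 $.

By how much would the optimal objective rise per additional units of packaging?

1

Check each constraint at x*: pick-and-place 40/57 (slack 17); packaging 160/160 (tight); solder 160/179 (slack 19); test 152/152 (tight).
Slack constraints have shadow price 0 (complementary slackness).
Dual feasibility on the basic columns requires 1·y_packaging + 2·y_test = 4, 6·y_packaging + 5·y_test = 13.5.
This yields shadow prices y_packaging = 1, y_test = 1.5.
Shadow price of packaging = 1.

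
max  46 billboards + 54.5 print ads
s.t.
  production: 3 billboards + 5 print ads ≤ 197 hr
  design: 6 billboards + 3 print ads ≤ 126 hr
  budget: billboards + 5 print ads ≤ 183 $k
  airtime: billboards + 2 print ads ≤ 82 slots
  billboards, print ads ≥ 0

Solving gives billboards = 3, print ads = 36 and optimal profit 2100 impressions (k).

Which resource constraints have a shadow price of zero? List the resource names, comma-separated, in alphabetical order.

production: 189/197 (slack 8)
design: 126/126 (binding)
budget: 183/183 (binding)
airtime: 75/82 (slack 7)
By complementary slackness, a constraint with positive slack has shadow price 0 → airtime, production.

airtime, production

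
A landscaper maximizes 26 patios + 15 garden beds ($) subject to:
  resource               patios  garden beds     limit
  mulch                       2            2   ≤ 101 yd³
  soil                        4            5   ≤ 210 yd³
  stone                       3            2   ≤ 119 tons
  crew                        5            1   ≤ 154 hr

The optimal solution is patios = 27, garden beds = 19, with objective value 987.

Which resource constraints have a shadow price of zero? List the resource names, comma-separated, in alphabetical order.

mulch, soil

mulch: 92/101 (slack 9)
soil: 203/210 (slack 7)
stone: 119/119 (binding)
crew: 154/154 (binding)
By complementary slackness, a constraint with positive slack has shadow price 0 → mulch, soil.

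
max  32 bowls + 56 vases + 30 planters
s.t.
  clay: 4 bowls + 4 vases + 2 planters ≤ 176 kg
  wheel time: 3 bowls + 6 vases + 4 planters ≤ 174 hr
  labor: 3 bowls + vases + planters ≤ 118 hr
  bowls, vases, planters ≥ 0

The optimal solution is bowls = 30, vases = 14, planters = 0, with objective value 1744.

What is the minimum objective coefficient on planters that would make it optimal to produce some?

Binding: clay and wheel time. Non-binding: labor (14 unused).
Slack constraints have shadow price 0 (complementary slackness).
The binding rows give the dual system: 4·y_clay + 3·y_wheel time = 32 and 4·y_clay + 6·y_wheel time = 56.
→ y_clay = 2 and y_wheel time = 8.
planters enters the basis when its profit ≥ yᵀa₃ = 2·2 + 8·4 = 36.

36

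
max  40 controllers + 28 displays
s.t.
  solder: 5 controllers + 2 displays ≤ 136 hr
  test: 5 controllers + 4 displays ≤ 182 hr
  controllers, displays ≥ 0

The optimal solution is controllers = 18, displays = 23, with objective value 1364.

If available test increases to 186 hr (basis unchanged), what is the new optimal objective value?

1388

Both solder and test are binding at x*.
From A_Bᵀ y = c: 5·y_solder + 5·y_test = 40; 2·y_solder + 4·y_test = 28.
This yields shadow prices y_solder = 2, y_test = 6.
Δz = y_test·Δb = 6 × (4) = 24, so new z* = 1364 + 24 = 1388.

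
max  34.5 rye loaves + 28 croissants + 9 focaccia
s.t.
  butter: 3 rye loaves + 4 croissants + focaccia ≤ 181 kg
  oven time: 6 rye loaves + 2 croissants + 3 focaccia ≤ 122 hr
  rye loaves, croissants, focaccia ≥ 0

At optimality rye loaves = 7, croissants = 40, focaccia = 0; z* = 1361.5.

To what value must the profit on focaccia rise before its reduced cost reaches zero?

At the optimum: butter uses 181 of 181 (binding); oven time uses 122 of 122 (binding).
The binding rows give the dual system: 3·y_butter + 6·y_oven time = 34.5 and 4·y_butter + 2·y_oven time = 28.
This yields shadow prices y_butter = 5.5, y_oven time = 3.
focaccia enters the basis when its profit ≥ yᵀa₃ = 5.5·1 + 3·3 = 14.5.

14.5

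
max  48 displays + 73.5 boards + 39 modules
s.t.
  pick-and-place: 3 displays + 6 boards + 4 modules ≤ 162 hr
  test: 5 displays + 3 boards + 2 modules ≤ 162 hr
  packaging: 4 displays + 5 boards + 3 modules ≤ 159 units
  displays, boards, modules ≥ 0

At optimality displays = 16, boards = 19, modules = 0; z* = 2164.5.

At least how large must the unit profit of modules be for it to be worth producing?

Check each constraint at x*: pick-and-place 162/162 (tight); test 137/162 (slack 25); packaging 159/159 (tight).
By complementary slackness, y = 0 for the non-binding constraint.
Dual feasibility on the basic columns requires 3·y_pick-and-place + 4·y_packaging = 48, 6·y_pick-and-place + 5·y_packaging = 73.5.
→ y_pick-and-place = 6 and y_packaging = 7.5.
modules enters the basis when its profit ≥ yᵀa₃ = 6·4 + 7.5·3 = 46.5.

46.5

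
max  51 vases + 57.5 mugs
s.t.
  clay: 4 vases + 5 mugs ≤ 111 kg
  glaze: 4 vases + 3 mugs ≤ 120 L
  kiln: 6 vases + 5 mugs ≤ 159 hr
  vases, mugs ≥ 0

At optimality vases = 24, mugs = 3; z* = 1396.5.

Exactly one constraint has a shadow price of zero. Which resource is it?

glaze

clay: 111/111 (binding)
glaze: 105/120 (slack 15)
kiln: 159/159 (binding)
By complementary slackness, a constraint with positive slack has shadow price 0 → glaze.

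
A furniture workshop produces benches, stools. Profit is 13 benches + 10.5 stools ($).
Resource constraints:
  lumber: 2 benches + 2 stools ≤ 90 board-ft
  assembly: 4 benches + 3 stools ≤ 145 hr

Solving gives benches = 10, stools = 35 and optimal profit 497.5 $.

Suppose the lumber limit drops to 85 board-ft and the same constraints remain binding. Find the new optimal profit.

Check each constraint at x*: lumber 90/90 (tight); assembly 145/145 (tight).
From A_Bᵀ y = c: 2·y_lumber + 4·y_assembly = 13; 2·y_lumber + 3·y_assembly = 10.5.
Solving: y_lumber = 1.5, y_assembly = 2.5.
Δz = y_lumber·Δb = 1.5 × (-5) = -7.5, so new z* = 497.5 − 7.5 = 490.

490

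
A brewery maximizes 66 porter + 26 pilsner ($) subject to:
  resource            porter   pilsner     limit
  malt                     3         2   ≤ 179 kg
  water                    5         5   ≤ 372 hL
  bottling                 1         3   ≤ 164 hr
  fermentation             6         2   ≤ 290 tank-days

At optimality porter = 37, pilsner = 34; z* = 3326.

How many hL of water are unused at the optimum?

water used = 5·37 + 5·34 = 355; slack = 372 − 355 = 17.

17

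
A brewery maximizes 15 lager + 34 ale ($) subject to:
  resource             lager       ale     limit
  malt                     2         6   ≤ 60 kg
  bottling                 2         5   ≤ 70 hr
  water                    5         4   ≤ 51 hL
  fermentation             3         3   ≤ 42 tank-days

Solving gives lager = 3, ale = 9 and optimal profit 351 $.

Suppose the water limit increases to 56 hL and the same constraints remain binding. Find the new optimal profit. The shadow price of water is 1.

356

Δb = 5, so new z* = 351 + (1)·(5) = 351 + 5 = 356.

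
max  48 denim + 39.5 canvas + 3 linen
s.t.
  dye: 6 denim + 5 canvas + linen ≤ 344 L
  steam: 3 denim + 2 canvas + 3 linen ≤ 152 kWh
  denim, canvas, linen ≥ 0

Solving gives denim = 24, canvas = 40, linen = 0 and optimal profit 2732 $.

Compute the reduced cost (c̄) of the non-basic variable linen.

-7.5

Check each constraint at x*: dye 344/344 (tight); steam 152/152 (tight).
Dual feasibility on the basic columns requires 6·y_dye + 3·y_steam = 48, 5·y_dye + 2·y_steam = 39.5.
→ y_dye = 7.5 and y_steam = 1.
Reduced cost of linen: c₃ − yᵀa₃ = 3 − (7.5·1 + 1·3) = 3 − 10.5 = -7.5.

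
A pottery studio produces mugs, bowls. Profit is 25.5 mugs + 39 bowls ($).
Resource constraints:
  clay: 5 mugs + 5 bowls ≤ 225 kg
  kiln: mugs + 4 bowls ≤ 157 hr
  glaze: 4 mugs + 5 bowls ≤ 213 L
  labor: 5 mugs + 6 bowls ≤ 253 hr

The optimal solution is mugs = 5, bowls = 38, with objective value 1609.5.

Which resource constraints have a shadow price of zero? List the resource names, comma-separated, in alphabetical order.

clay: 215/225 (slack 10)
kiln: 157/157 (binding)
glaze: 210/213 (slack 3)
labor: 253/253 (binding)
By complementary slackness, a constraint with positive slack has shadow price 0 → clay, glaze.

clay, glaze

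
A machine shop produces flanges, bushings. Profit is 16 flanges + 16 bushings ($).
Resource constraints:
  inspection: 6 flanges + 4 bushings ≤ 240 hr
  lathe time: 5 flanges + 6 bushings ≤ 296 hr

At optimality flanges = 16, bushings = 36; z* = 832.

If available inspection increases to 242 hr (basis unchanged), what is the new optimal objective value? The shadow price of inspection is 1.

834

Δb = 2, so new z* = 832 + (1)·(2) = 832 + 2 = 834.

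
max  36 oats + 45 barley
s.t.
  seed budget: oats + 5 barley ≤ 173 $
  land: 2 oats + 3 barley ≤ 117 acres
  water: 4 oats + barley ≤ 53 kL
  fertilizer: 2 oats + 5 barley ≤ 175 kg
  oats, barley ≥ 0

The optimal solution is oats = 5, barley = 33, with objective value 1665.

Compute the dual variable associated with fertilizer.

At the optimum: seed budget uses 170 of 173 (slack = 3); land uses 109 of 117 (slack = 8); water uses 53 of 53 (binding); fertilizer uses 175 of 175 (binding).
Slack constraints have shadow price 0 (complementary slackness).
The binding rows give the dual system: 4·y_water + 2·y_fertilizer = 36 and 1·y_water + 5·y_fertilizer = 45.
→ y_water = 5 and y_fertilizer = 8.
Shadow price of fertilizer = 8.

8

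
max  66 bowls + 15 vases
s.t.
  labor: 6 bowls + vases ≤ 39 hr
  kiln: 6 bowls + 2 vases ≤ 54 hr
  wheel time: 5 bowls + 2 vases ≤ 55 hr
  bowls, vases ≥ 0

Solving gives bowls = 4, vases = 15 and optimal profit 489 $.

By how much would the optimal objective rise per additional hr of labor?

7

Binding: labor and kiln. Non-binding: wheel time (5 unused).
By complementary slackness, y = 0 for the non-binding constraint.
The binding rows give the dual system: 6·y_labor + 6·y_kiln = 66 and 1·y_labor + 2·y_kiln = 15.
Solving: y_labor = 7, y_kiln = 4.
Shadow price of labor = 7.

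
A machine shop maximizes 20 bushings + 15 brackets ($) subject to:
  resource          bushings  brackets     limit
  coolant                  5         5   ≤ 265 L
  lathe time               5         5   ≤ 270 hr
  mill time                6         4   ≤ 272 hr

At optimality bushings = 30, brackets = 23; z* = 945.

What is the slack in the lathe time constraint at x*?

lathe time used = 5·30 + 5·23 = 265; slack = 270 − 265 = 5.

5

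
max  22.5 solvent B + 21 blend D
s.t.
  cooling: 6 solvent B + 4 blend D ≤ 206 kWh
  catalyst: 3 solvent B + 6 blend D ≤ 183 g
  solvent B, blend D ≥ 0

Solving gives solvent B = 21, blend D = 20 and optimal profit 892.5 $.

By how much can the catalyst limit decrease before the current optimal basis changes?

80

Binding constraints: cooling, catalyst. The basis is B = [[6,4],[3,6]] with det 24.
Per unit decrease in catalyst, x* moves by d = (0.1667, -0.25).
The basis stays optimal until blend D reaches 0; allowable decrease = 80 g.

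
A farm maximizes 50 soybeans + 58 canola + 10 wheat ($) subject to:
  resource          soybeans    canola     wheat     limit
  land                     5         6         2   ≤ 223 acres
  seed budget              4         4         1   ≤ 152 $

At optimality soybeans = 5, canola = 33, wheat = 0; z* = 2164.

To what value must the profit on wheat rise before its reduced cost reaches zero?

18.5

Check each constraint at x*: land 223/223 (tight); seed budget 152/152 (tight).
The binding rows give the dual system: 5·y_land + 4·y_seed budget = 50 and 6·y_land + 4·y_seed budget = 58.
→ y_land = 8 and y_seed budget = 2.5.
wheat enters the basis when its profit ≥ yᵀa₃ = 8·2 + 2.5·1 = 18.5.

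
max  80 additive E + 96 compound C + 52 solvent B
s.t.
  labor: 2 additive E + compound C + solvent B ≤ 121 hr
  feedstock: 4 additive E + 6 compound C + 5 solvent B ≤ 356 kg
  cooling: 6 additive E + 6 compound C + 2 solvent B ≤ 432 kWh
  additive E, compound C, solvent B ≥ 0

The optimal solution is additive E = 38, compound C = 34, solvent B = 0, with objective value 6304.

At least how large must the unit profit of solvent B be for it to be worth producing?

56

Check each constraint at x*: labor 110/121 (slack 11); feedstock 356/356 (tight); cooling 432/432 (tight).
By complementary slackness, y = 0 for the non-binding constraint.
The binding rows give the dual system: 4·y_feedstock + 6·y_cooling = 80 and 6·y_feedstock + 6·y_cooling = 96.
→ y_feedstock = 8 and y_cooling = 8.
solvent B enters the basis when its profit ≥ yᵀa₃ = 8·5 + 8·2 = 56.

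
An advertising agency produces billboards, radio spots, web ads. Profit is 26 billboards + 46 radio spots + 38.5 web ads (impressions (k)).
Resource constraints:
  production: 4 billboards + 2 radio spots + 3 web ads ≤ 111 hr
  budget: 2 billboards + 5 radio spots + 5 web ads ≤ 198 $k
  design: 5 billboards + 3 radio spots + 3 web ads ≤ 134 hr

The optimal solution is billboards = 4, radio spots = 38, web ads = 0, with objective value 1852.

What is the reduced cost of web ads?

Check each constraint at x*: production 92/111 (slack 19); budget 198/198 (tight); design 134/134 (tight).
Slack constraints have shadow price 0 (complementary slackness).
Dual feasibility on the basic columns requires 2·y_budget + 5·y_design = 26, 5·y_budget + 3·y_design = 46.
Solving: y_budget = 8, y_design = 2.
Reduced cost of web ads: c₃ − yᵀa₃ = 38.5 − (8·5 + 2·3) = 38.5 − 46 = -7.5.

-7.5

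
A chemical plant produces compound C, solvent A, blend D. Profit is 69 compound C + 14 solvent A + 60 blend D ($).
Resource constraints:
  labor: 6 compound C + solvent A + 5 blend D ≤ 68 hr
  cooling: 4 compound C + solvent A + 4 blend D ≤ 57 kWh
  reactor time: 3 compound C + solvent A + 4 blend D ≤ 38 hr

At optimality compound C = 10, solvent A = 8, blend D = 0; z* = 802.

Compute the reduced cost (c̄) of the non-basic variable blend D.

-5

At the optimum: labor uses 68 of 68 (binding); cooling uses 48 of 57 (slack = 9); reactor time uses 38 of 38 (binding).
Slack constraints have shadow price 0 (complementary slackness).
From A_Bᵀ y = c: 6·y_labor + 3·y_reactor time = 69; 1·y_labor + 1·y_reactor time = 14.
→ y_labor = 9 and y_reactor time = 5.
Reduced cost of blend D: c₃ − yᵀa₃ = 60 − (9·5 + 5·4) = 60 − 65 = -5.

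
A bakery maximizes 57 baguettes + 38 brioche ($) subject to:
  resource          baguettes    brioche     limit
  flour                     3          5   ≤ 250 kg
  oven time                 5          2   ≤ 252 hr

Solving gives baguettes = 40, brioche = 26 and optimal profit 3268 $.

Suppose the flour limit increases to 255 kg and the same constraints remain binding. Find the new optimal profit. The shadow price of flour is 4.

3288

Δb = 5, so new z* = 3268 + (4)·(5) = 3268 + 20 = 3288.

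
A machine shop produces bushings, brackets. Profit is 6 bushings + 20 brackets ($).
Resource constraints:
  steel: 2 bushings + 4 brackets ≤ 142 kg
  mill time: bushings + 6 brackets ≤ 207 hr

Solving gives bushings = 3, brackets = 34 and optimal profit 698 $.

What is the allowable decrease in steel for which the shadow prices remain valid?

4

Binding constraints: steel, mill time. The basis is B = [[2,4],[1,6]] with det 8.
Per unit decrease in steel, x* moves by d = (-0.75, 0.125).
The basis stays optimal until bushings reaches 0; allowable decrease = 4 kg.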